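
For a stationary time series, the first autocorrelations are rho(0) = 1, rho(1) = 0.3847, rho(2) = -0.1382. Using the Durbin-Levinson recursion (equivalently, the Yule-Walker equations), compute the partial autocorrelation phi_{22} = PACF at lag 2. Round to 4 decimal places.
\phi_{22} = -0.3359

The PACF at lag k is phi_{kk}, the last component of the solution
to the Yule-Walker system G_k phi = r_k where
  (G_k)_{ij} = rho(|i - j|), (r_k)_i = rho(i), i,j = 1..k.
Equivalently, Durbin-Levinson gives phi_{kk} iteratively:
  phi_{11} = rho(1)
  phi_{kk} = [rho(k) - sum_{j=1..k-1} phi_{k-1,j} rho(k-j)]
            / [1 - sum_{j=1..k-1} phi_{k-1,j} rho(j)],
  phi_{k,j} = phi_{k-1,j} - phi_{kk} phi_{k-1,k-j},  j = 1..k-1.
Step k = 1:
  phi_11 = rho(1) = 0.3847.
Step k = 2:
  phi_22 = [rho(2) - phi_11 rho(1)] / [1 - phi_11 rho(1)] = [-0.1382 - (0.3847)(0.3847)] / [1 - (0.3847)(0.3847)]
         = -0.28619409 / 0.85200591 = -0.3359.
Therefore phi_{22} = -0.3359.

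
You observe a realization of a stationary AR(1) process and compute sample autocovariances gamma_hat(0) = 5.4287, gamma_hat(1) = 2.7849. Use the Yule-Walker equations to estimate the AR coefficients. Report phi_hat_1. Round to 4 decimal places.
\hat\phi_{1} = 0.5130

The Yule-Walker equations for an AR(p) process read, in matrix form,
  Gamma_p phi = r_p,   with   (Gamma_p)_{ij} = gamma(|i - j|),
                       (r_p)_i = gamma(i),   i,j = 1..p.
Substitute the sample gammas (Toeplitz matrix and right-hand side of size 1):
  Gamma_p = [[5.4287]]
  r_p     = [2.7849]
With p = 1 this is the single equation gamma(0) phi_1 = gamma(1):
  phi_hat_1 = gamma(1) / gamma(0) = 2.7849 / 5.4287 = 0.5130.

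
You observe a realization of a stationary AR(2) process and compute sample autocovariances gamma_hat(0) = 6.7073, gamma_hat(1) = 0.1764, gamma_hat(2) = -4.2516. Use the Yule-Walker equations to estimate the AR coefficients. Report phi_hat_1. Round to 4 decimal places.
\hat\phi_{1} = 0.0430

The Yule-Walker equations for an AR(p) process read, in matrix form,
  Gamma_p phi = r_p,   with   (Gamma_p)_{ij} = gamma(|i - j|),
                       (r_p)_i = gamma(i),   i,j = 1..p.
Substitute the sample gammas (Toeplitz matrix and right-hand side of size 2):
  Gamma_p = [[6.7073, 0.1764], [0.1764, 6.7073]]
  r_p     = [0.1764, -4.2516]
Written out:
  6.7073 phi_1 + 0.1764 phi_2 = 0.1764
  0.1764 phi_1 + 6.7073 phi_2 = -4.2516
Solve by Cramer's rule:
  det = gamma(0)^2 - gamma(1)^2 = (6.7073)^2 - (0.1764)^2 = 44.98787329 - 0.03111696 = 44.95675633
  phi_hat_1 = [gamma(1) gamma(0) - gamma(1) gamma(2)] / det = [(0.1764)(6.7073) - (0.1764)(-4.2516)] / 44.95675633 = 1.93314996 / 44.95675633 = 0.043
  phi_hat_2 = [gamma(0) gamma(2) - gamma(1)^2] / det = [(6.7073)(-4.2516) - (0.1764)^2] / 44.95675633 = -28.54787364 / 44.95675633 = -0.635
So phi_hat = [0.0430, -0.6350].
Therefore phi_hat_1 = 0.0430.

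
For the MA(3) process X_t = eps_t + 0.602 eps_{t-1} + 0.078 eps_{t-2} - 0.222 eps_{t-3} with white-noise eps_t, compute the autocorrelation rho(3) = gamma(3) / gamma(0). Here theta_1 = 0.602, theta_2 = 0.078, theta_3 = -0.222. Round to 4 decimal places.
\rho(3) = -0.1566

For an MA(q) process with theta_0 = 1, the autocovariance is
  gamma(k) = sigma^2 * sum_{i=0..q-k} theta_i * theta_{i+k},
and rho(k) = gamma(k) / gamma(0). Sigma^2 cancels.
  numerator   = (1)*(-0.222) = -0.222.
  denominator = (1)^2 + (0.602)^2 + (0.078)^2 + (-0.222)^2 = 1.417772.
  rho(3) = -0.222 / 1.417772 = -0.1566.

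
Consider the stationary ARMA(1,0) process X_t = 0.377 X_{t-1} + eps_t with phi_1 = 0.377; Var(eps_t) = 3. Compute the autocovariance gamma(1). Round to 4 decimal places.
\gamma(1) = 1.3184

Multiply the model equation by X_{t-k} and take expectations. With theta_0 = psi_0 = 1 and psi_j the MA(infinity) weights, this gives
  gamma(k) - sum_i phi_i gamma(k-i) = c_k,
  c_k = sigma^2 * sum_{j=k..q} theta_j psi_{j-k}   (c_k = 0 for k > q),
using gamma(-m) = gamma(m).
Pure AR (q = 0): c_0 = sigma^2 = 3, c_k = 0 for k >= 1.
Equations for k = 0 and k = 1 (AR order 1):
  gamma(0) = phi_1 gamma(1) + c_0
  gamma(1) = phi_1 gamma(0) + c_1
Substituting the second into the first: gamma(0) (1 - phi_1^2) = c_0 + phi_1 c_1, so
  gamma(0) = c_0 / (1 - phi_1^2) = 3 / (1 - (0.377)^2) = 3 / 0.857871 = 3.497029.
  gamma(1) = phi_1 gamma(0) = (0.377)(3.497029) = 1.31838.
Therefore gamma(1) = 1.3184 (to 4 decimal places).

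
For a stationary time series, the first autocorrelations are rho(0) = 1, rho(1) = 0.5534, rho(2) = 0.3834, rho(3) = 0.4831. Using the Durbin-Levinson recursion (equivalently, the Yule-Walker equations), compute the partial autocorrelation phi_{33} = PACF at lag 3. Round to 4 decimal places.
\phi_{33} = 0.3400

The PACF at lag k is phi_{kk}, the last component of the solution
to the Yule-Walker system G_k phi = r_k where
  (G_k)_{ij} = rho(|i - j|), (r_k)_i = rho(i), i,j = 1..k.
Equivalently, Durbin-Levinson gives phi_{kk} iteratively:
  phi_{11} = rho(1)
  phi_{kk} = [rho(k) - sum_{j=1..k-1} phi_{k-1,j} rho(k-j)]
            / [1 - sum_{j=1..k-1} phi_{k-1,j} rho(j)],
  phi_{k,j} = phi_{k-1,j} - phi_{kk} phi_{k-1,k-j},  j = 1..k-1.
Step k = 1:
  phi_11 = rho(1) = 0.5534.
Step k = 2:
  phi_22 = [rho(2) - phi_11 rho(1)] / [1 - phi_11 rho(1)] = [0.3834 - (0.5534)(0.5534)] / [1 - (0.5534)(0.5534)]
         = 0.07714844 / 0.69374844 = 0.111205.
  Update: phi_21 = phi_11 - phi_22 phi_11 = 0.5534 - (0.111205)(0.5534) = 0.491859.
Step k = 3:
  phi_33 = [rho(3) - phi_21 rho(2) - phi_22 rho(1)] / [1 - phi_21 rho(1) - phi_22 rho(2)]
    numerator   = 0.4831 - (0.491859)(0.3834) - (0.111205)(0.5534) = 0.23298028
    denominator = 1 - (0.491859)(0.5534) - (0.111205)(0.3834) = 0.68516913
  phi_33 = 0.23298028 / 0.68516913 = 0.34.
Therefore phi_{33} = 0.3400.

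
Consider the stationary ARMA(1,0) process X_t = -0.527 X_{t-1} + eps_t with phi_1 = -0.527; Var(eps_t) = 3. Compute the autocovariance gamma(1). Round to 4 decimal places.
\gamma(1) = -2.1889

Multiply the model equation by X_{t-k} and take expectations. With theta_0 = psi_0 = 1 and psi_j the MA(infinity) weights, this gives
  gamma(k) - sum_i phi_i gamma(k-i) = c_k,
  c_k = sigma^2 * sum_{j=k..q} theta_j psi_{j-k}   (c_k = 0 for k > q),
using gamma(-m) = gamma(m).
Pure AR (q = 0): c_0 = sigma^2 = 3, c_k = 0 for k >= 1.
Equations for k = 0 and k = 1 (AR order 1):
  gamma(0) = phi_1 gamma(1) + c_0
  gamma(1) = phi_1 gamma(0) + c_1
Substituting the second into the first: gamma(0) (1 - phi_1^2) = c_0 + phi_1 c_1, so
  gamma(0) = c_0 / (1 - phi_1^2) = 3 / (1 - (-0.527)^2) = 3 / 0.722271 = 4.153566.
  gamma(1) = phi_1 gamma(0) = (-0.527)(4.153566) = -2.188929.
Therefore gamma(1) = -2.1889 (to 4 decimal places).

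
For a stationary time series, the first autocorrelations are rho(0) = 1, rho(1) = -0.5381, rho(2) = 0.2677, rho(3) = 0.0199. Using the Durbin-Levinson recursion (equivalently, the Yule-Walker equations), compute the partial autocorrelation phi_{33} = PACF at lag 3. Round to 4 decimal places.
\phi_{33} = 0.2139

The PACF at lag k is phi_{kk}, the last component of the solution
to the Yule-Walker system G_k phi = r_k where
  (G_k)_{ij} = rho(|i - j|), (r_k)_i = rho(i), i,j = 1..k.
Equivalently, Durbin-Levinson gives phi_{kk} iteratively:
  phi_{11} = rho(1)
  phi_{kk} = [rho(k) - sum_{j=1..k-1} phi_{k-1,j} rho(k-j)]
            / [1 - sum_{j=1..k-1} phi_{k-1,j} rho(j)],
  phi_{k,j} = phi_{k-1,j} - phi_{kk} phi_{k-1,k-j},  j = 1..k-1.
Step k = 1:
  phi_11 = rho(1) = -0.5381.
Step k = 2:
  phi_22 = [rho(2) - phi_11 rho(1)] / [1 - phi_11 rho(1)] = [0.2677 - (-0.5381)(-0.5381)] / [1 - (-0.5381)(-0.5381)]
         = -0.02185161 / 0.71044839 = -0.030757.
  Update: phi_21 = phi_11 - phi_22 phi_11 = -0.5381 - (-0.030757)(-0.5381) = -0.554651.
Step k = 3:
  phi_33 = [rho(3) - phi_21 rho(2) - phi_22 rho(1)] / [1 - phi_21 rho(1) - phi_22 rho(2)]
    numerator   = 0.0199 - (-0.554651)(0.2677) - (-0.030757)(-0.5381) = 0.15182936
    denominator = 1 - (-0.554651)(-0.5381) - (-0.030757)(0.2677) = 0.70977629
  phi_33 = 0.15182936 / 0.70977629 = 0.2139.
Therefore phi_{33} = 0.2139.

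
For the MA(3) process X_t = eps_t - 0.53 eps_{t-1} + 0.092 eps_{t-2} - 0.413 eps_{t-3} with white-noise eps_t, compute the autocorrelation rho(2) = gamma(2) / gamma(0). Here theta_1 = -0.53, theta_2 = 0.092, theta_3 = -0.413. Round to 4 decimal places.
\rho(2) = 0.2129

For an MA(q) process with theta_0 = 1, the autocovariance is
  gamma(k) = sigma^2 * sum_{i=0..q-k} theta_i * theta_{i+k},
and rho(k) = gamma(k) / gamma(0). Sigma^2 cancels.
  numerator   = (1)*(0.092) + (-0.53)*(-0.413) = 0.31089.
  denominator = (1)^2 + (-0.53)^2 + (0.092)^2 + (-0.413)^2 = 1.459933.
  rho(2) = 0.31089 / 1.459933 = 0.2129.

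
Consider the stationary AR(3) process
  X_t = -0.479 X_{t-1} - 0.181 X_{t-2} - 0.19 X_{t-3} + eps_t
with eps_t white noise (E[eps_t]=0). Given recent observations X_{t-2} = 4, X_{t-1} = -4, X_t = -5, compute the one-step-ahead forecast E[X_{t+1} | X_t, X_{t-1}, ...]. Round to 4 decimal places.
E[X_{t+1} \mid \mathcal F_t] = 2.3590

For an AR(p) model X_t = c + sum_i phi_i X_{t-i} + eps_t, the
one-step-ahead conditional mean is
  E[X_{t+1} | X_t, ...] = c + sum_i phi_i X_{t+1-i}.
Substitute known values:
  E[X_{t+1} | ...] = (-0.479) * (-5) + (-0.181) * (-4) + (-0.19) * (4)
                   = 2.3590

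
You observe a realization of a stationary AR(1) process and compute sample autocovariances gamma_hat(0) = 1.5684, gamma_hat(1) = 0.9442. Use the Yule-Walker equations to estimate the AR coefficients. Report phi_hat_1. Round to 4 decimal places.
\hat\phi_{1} = 0.6020

The Yule-Walker equations for an AR(p) process read, in matrix form,
  Gamma_p phi = r_p,   with   (Gamma_p)_{ij} = gamma(|i - j|),
                       (r_p)_i = gamma(i),   i,j = 1..p.
Substitute the sample gammas (Toeplitz matrix and right-hand side of size 1):
  Gamma_p = [[1.5684]]
  r_p     = [0.9442]
With p = 1 this is the single equation gamma(0) phi_1 = gamma(1):
  phi_hat_1 = gamma(1) / gamma(0) = 0.9442 / 1.5684 = 0.6020.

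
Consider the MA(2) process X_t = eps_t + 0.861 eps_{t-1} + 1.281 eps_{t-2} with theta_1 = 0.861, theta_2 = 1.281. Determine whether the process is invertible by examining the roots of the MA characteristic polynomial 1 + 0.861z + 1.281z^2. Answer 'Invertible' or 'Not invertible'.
\text{Not invertible}

The MA(q) characteristic polynomial is P(z) = 1 + 0.861z + 1.281z^2.
Invertibility requires all roots to lie outside the unit circle, i.e. |z| > 1 for every root.
Set 1 + (0.861) z + (1.281) z^2 = 0, i.e. a z^2 + b z + c = 0 with a = 1.281, b = 0.861, c = 1.
Discriminant D = b^2 - 4ac = (0.861)^2 - 4*(1.281)*1 = 0.741321 - (5.124) = -4.382679.
D < 0, so the roots are the complex-conjugate pair z = (-b +/- i sqrt(-D)) / (2a) = -0.3361 +/- 0.8171i.
For a conjugate pair |z|^2 = z * conj(z) = (product of roots) = c/a = 1/(1.281) = 0.78064, so |z| = sqrt(0.78064) = 0.8835 for both roots.
Moduli of all roots: 0.8835, 0.8835.
All moduli strictly greater than 1? No.
Verdict: Not invertible.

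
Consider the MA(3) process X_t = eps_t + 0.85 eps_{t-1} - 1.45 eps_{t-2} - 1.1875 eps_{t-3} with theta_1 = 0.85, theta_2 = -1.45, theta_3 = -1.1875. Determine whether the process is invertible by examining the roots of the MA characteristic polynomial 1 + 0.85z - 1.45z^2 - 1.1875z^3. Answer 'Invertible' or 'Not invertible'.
\text{Not invertible}

The MA(q) characteristic polynomial is P(z) = 1 + 0.85z - 1.45z^2 - 1.1875z^3.
Invertibility requires all roots to lie outside the unit circle, i.e. |z| > 1 for every root.
Degree 3: look for a simple real root z0 first, then factor out (1 - z/z0) and solve the remaining quadratic.
Testing z0 = -0.8: P(-0.8) = 1 + (0.85)(-0.8) + (-1.45)(-0.8)^2 + (-1.1875)(-0.8)^3
  = 1 + (-0.68) + (-0.928) + (0.608) = 0.  So z_0 = -0.8 is a root, |z_0| = 0.8.
Divide out the factor (1 + 1.25 z) = (1 - z/z0) (since 1/z0 = -1.25):
  P(z) = (1 + 1.25 z)(1 + (-0.4) z + (-0.95) z^2)
  [check: z-coef -0.4 - (-1.25) = 0.85; z^2-coef -0.95 - (-1.25)(-0.4) = -1.45; z^3-coef -(-1.25)(-0.95) = -1.1875.]
Remaining roots from the quadratic factor 1 + (-0.4) z + (-0.95) z^2:
  Set 1 + (-0.4) z + (-0.95) z^2 = 0, i.e. a z^2 + b z + c = 0 with a = -0.95, b = -0.4, c = 1.
  Discriminant D = b^2 - 4ac = (-0.4)^2 - 4*(-0.95)*1 = 0.16 - (-3.8) = 3.96.
  D >= 0, so the roots are real: z = (-b +/- sqrt(D)) / (2a) = (0.4 +/- 1.989975) / (-1.9).
    z_1 = (0.4 + 1.989975) / (-1.9) = -1.2579,   |z_1| = 1.2579.
    z_2 = (0.4 - 1.989975) / (-1.9) = 0.8368,   |z_2| = 0.8368.
Moduli of all roots: 0.8000, 1.2579, 0.8368.
All moduli strictly greater than 1? No.
Verdict: Not invertible.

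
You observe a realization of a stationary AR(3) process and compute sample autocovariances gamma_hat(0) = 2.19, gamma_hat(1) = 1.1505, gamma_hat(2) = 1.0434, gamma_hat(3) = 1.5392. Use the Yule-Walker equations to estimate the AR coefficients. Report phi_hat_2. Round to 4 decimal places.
\hat\phi_{2} = 0.0630

The Yule-Walker equations for an AR(p) process read, in matrix form,
  Gamma_p phi = r_p,   with   (Gamma_p)_{ij} = gamma(|i - j|),
                       (r_p)_i = gamma(i),   i,j = 1..p.
Substitute the sample gammas (Toeplitz matrix and right-hand side of size 3):
  Gamma_p = [[2.19, 1.1505, 1.0434], [1.1505, 2.19, 1.1505], [1.0434, 1.1505, 2.19]]
  r_p     = [1.1505, 1.0434, 1.5392]
Written out (R1..R3):
  (R1) 2.19 phi_1 + 1.1505 phi_2 + 1.0434 phi_3 = 1.1505
  (R2) 1.1505 phi_1 + 2.19 phi_2 + 1.1505 phi_3 = 1.0434
  (R3) 1.0434 phi_1 + 1.1505 phi_2 + 2.19 phi_3 = 1.5392
Gaussian elimination:
  R2 <- R2 - (1.1505/2.19) R1 = R2 - (0.525342) R1:  1.585593 phi_2 + 0.602358 phi_3 = 0.438993
  R3 <- R3 - (1.0434/2.19) R1 = R3 - (0.476438) R1:  0.602358 phi_2 + 1.692884 phi_3 = 0.991058
  R3 <- R3 - (0.602358/1.585593) R2 = R3 - (0.379894) R2:  1.464052 phi_3 = 0.824287
Back-substitution:
  phi_hat_3 = 0.824287 / 1.464052 = 0.563017
  phi_hat_2 = (0.438993 - (0.602358)(0.563017)) / 1.585593 = 0.062977
  phi_hat_1 = (1.1505 - (1.1505)(0.062977) - (1.0434)(0.563017)) / 2.19 = 0.224015
So phi_hat = [0.2240, 0.0630, 0.5630].
Therefore phi_hat_2 = 0.0630.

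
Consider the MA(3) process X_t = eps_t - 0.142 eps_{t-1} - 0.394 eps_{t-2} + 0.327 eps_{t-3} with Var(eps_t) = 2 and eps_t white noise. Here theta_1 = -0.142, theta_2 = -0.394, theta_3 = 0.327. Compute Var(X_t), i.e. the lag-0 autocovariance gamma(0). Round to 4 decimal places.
\gamma(0) = 2.5647

For an MA(q) process X_t = eps_t + sum_i theta_i eps_{t-i} with
Var(eps_t) = sigma^2, the variance is
  gamma(0) = sigma^2 * (1 + sum_i theta_i^2).
  sum_i theta_i^2 = (-0.142)^2 + (-0.394)^2 + (0.327)^2 = 0.020164 + 0.155236 + 0.106929 = 0.282329.
  gamma(0) = 2 * (1 + 0.282329) = 2 * 1.282329 = 2.564658, which rounds to 2.5647.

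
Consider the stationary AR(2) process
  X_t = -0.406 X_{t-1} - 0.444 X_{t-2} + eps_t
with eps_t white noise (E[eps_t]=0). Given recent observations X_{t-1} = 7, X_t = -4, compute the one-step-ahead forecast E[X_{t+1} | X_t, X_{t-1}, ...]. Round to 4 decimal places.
E[X_{t+1} \mid \mathcal F_t] = -1.4840

For an AR(p) model X_t = c + sum_i phi_i X_{t-i} + eps_t, the
one-step-ahead conditional mean is
  E[X_{t+1} | X_t, ...] = c + sum_i phi_i X_{t+1-i}.
Substitute known values:
  E[X_{t+1} | ...] = (-0.406) * (-4) + (-0.444) * (7)
                   = -1.4840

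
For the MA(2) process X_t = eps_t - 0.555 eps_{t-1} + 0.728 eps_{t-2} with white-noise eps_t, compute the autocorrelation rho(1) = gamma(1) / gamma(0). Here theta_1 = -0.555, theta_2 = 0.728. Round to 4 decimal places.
\rho(1) = -0.5218

For an MA(q) process with theta_0 = 1, the autocovariance is
  gamma(k) = sigma^2 * sum_{i=0..q-k} theta_i * theta_{i+k},
and rho(k) = gamma(k) / gamma(0). Sigma^2 cancels.
  numerator   = (1)*(-0.555) + (-0.555)*(0.728) = -0.95904.
  denominator = (1)^2 + (-0.555)^2 + (0.728)^2 = 1.838009.
  rho(1) = -0.95904 / 1.838009 = -0.5218.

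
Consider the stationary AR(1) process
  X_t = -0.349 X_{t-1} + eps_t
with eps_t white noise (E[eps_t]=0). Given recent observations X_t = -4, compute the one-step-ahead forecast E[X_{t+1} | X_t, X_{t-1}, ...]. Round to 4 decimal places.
E[X_{t+1} \mid \mathcal F_t] = 1.3960

For an AR(p) model X_t = c + sum_i phi_i X_{t-i} + eps_t, the
one-step-ahead conditional mean is
  E[X_{t+1} | X_t, ...] = c + sum_i phi_i X_{t+1-i}.
Substitute known values:
  E[X_{t+1} | ...] = (-0.349) * (-4)
                   = 1.3960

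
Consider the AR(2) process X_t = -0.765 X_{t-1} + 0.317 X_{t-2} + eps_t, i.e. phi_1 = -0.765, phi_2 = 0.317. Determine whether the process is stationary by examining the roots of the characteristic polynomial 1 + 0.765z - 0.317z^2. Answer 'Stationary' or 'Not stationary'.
\text{Not stationary}

The AR(p) characteristic polynomial is P(z) = 1 + 0.765z - 0.317z^2.
Stationarity requires all roots to lie outside the unit circle, i.e. |z| > 1 for every root.
Set 1 + (0.765) z + (-0.317) z^2 = 0, i.e. a z^2 + b z + c = 0 with a = -0.317, b = 0.765, c = 1.
Discriminant D = b^2 - 4ac = (0.765)^2 - 4*(-0.317)*1 = 0.585225 - (-1.268) = 1.853225.
D >= 0, so the roots are real: z = (-b +/- sqrt(D)) / (2a) = (-0.765 +/- 1.361332) / (-0.634).
  z_1 = (-0.765 + 1.361332) / (-0.634) = -0.9406,   |z_1| = 0.9406.
  z_2 = (-0.765 - 1.361332) / (-0.634) = 3.3538,   |z_2| = 3.3538.
Moduli of all roots: 0.9406, 3.3538.
All moduli strictly greater than 1? No.
Verdict: Not stationary.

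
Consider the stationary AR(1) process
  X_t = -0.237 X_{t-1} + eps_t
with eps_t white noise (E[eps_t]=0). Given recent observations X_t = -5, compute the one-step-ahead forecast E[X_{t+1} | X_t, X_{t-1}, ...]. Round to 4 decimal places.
E[X_{t+1} \mid \mathcal F_t] = 1.1850

For an AR(p) model X_t = c + sum_i phi_i X_{t-i} + eps_t, the
one-step-ahead conditional mean is
  E[X_{t+1} | X_t, ...] = c + sum_i phi_i X_{t+1-i}.
Substitute known values:
  E[X_{t+1} | ...] = (-0.237) * (-5)
                   = 1.1850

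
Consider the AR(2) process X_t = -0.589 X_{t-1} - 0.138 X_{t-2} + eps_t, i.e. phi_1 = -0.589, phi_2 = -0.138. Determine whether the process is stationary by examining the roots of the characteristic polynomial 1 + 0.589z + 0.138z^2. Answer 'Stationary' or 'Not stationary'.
\text{Stationary}

The AR(p) characteristic polynomial is P(z) = 1 + 0.589z + 0.138z^2.
Stationarity requires all roots to lie outside the unit circle, i.e. |z| > 1 for every root.
Set 1 + (0.589) z + (0.138) z^2 = 0, i.e. a z^2 + b z + c = 0 with a = 0.138, b = 0.589, c = 1.
Discriminant D = b^2 - 4ac = (0.589)^2 - 4*(0.138)*1 = 0.346921 - (0.552) = -0.205079.
D < 0, so the roots are the complex-conjugate pair z = (-b +/- i sqrt(-D)) / (2a) = -2.1341 +/- 1.6408i.
For a conjugate pair |z|^2 = z * conj(z) = (product of roots) = c/a = 1/(0.138) = 7.246377, so |z| = sqrt(7.246377) = 2.6919 for both roots.
Moduli of all roots: 2.6919, 2.6919.
All moduli strictly greater than 1? Yes.
Verdict: Stationary.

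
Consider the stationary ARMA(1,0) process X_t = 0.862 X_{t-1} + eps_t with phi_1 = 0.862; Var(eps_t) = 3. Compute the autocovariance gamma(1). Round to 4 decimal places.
\gamma(1) = 10.0640

Multiply the model equation by X_{t-k} and take expectations. With theta_0 = psi_0 = 1 and psi_j the MA(infinity) weights, this gives
  gamma(k) - sum_i phi_i gamma(k-i) = c_k,
  c_k = sigma^2 * sum_{j=k..q} theta_j psi_{j-k}   (c_k = 0 for k > q),
using gamma(-m) = gamma(m).
Pure AR (q = 0): c_0 = sigma^2 = 3, c_k = 0 for k >= 1.
Equations for k = 0 and k = 1 (AR order 1):
  gamma(0) = phi_1 gamma(1) + c_0
  gamma(1) = phi_1 gamma(0) + c_1
Substituting the second into the first: gamma(0) (1 - phi_1^2) = c_0 + phi_1 c_1, so
  gamma(0) = c_0 / (1 - phi_1^2) = 3 / (1 - (0.862)^2) = 3 / 0.256956 = 11.675151.
  gamma(1) = phi_1 gamma(0) = (0.862)(11.675151) = 10.06398.
Therefore gamma(1) = 10.0640 (to 4 decimal places).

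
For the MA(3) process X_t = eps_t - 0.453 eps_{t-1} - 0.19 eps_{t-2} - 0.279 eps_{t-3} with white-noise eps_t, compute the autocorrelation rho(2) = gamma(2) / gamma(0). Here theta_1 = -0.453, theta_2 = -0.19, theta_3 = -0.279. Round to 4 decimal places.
\rho(2) = -0.0482

For an MA(q) process with theta_0 = 1, the autocovariance is
  gamma(k) = sigma^2 * sum_{i=0..q-k} theta_i * theta_{i+k},
and rho(k) = gamma(k) / gamma(0). Sigma^2 cancels.
  numerator   = (1)*(-0.19) + (-0.453)*(-0.279) = -0.063613.
  denominator = (1)^2 + (-0.453)^2 + (-0.19)^2 + (-0.279)^2 = 1.31915.
  rho(2) = -0.063613 / 1.31915 = -0.0482.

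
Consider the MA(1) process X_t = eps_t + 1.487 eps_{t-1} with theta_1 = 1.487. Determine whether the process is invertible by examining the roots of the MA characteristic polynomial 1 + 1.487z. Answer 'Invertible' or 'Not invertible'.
\text{Not invertible}

The MA(q) characteristic polynomial is P(z) = 1 + 1.487z.
Invertibility requires all roots to lie outside the unit circle, i.e. |z| > 1 for every root.
This is linear in z: 1 + (1.487) z = 0  =>  z = -1/(1.487) = -0.672495,  |z| = 0.672495.
Moduli of all roots: 0.6725.
All moduli strictly greater than 1? No.
Verdict: Not invertible.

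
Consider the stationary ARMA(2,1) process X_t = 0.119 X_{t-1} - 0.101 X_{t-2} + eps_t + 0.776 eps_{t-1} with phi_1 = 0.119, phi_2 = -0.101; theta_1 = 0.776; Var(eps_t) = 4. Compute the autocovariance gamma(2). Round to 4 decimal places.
\gamma(2) = -0.3024

Multiply the model equation by X_{t-k} and take expectations. With theta_0 = psi_0 = 1 and psi_j the MA(infinity) weights, this gives
  gamma(k) - sum_i phi_i gamma(k-i) = c_k,
  c_k = sigma^2 * sum_{j=k..q} theta_j psi_{j-k}   (c_k = 0 for k > q),
using gamma(-m) = gamma(m).
psi-weights needed (psi_j = theta_j + sum_i phi_i psi_{j-i}):
  psi_1 = theta_1 + phi_1 = 0.776 + (0.119) = 0.895
Right-hand sides:
  c_0 = sigma^2 (1 + theta_1 psi_1) = 4 * (1 + (0.776)(0.895)) = 4 * 1.69452 = 6.77808
  c_1 = sigma^2 theta_1 = 4 * (0.776) = 3.104
  c_2 = 0
Equations for k = 0, 1, 2 (AR order 2, c_2 = 0):
  (E0) gamma(0) = phi_1 gamma(1) + phi_2 gamma(2) + c_0
  (E1) gamma(1) = phi_1 gamma(0) + phi_2 gamma(1) + c_1
  (E2) gamma(2) = phi_1 gamma(1) + phi_2 gamma(0)
From (E1): gamma(1) = A gamma(0) + B with
  A = phi_1 / (1 - phi_2) = 0.119 / 1.101 = 0.108084,   B = c_1 / (1 - phi_2) = 3.104 / 1.101 = 2.819255.
Insert (E2) into (E0): gamma(0) (1 - phi_2^2) = phi_1 (1 + phi_2) gamma(1) + c_0.
  phi_1 (1 + phi_2) = (0.119)(0.899) = 0.106981,   1 - phi_2^2 = 0.989799.
Replace gamma(1) by A gamma(0) + B and collect gamma(0):
  gamma(0) [0.989799 - (0.106981)(0.108084)] = (0.106981)(2.819255) + 6.77808
  gamma(0) * 0.978236 = 7.079687
  gamma(0) = 7.079687 / 0.978236 = 7.237196.
  gamma(1) = A gamma(0) + B = (0.108084)(7.237196) + (2.819255) = 3.601477.
  gamma(2) = phi_1 gamma(1) + phi_2 gamma(0) = (0.119)(3.601477) + (-0.101)(7.237196) = -0.302381.
Therefore gamma(2) = -0.3024 (to 4 decimal places).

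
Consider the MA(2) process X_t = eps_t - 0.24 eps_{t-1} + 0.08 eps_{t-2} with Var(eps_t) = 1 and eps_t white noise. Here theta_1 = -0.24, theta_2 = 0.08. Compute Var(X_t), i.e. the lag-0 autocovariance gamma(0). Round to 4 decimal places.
\gamma(0) = 1.0640

For an MA(q) process X_t = eps_t + sum_i theta_i eps_{t-i} with
Var(eps_t) = sigma^2, the variance is
  gamma(0) = sigma^2 * (1 + sum_i theta_i^2).
  sum_i theta_i^2 = (-0.24)^2 + (0.08)^2 = 0.0576 + 0.0064 = 0.064.
  gamma(0) = 1 * (1 + 0.064) = 1 * 1.064 = 1.064, which rounds to 1.0640.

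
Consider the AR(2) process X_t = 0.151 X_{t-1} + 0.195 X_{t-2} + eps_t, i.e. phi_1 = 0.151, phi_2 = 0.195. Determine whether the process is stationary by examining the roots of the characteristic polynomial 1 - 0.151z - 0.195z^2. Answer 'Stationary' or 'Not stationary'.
\text{Stationary}

The AR(p) characteristic polynomial is P(z) = 1 - 0.151z - 0.195z^2.
Stationarity requires all roots to lie outside the unit circle, i.e. |z| > 1 for every root.
Set 1 + (-0.151) z + (-0.195) z^2 = 0, i.e. a z^2 + b z + c = 0 with a = -0.195, b = -0.151, c = 1.
Discriminant D = b^2 - 4ac = (-0.151)^2 - 4*(-0.195)*1 = 0.022801 - (-0.78) = 0.802801.
D >= 0, so the roots are real: z = (-b +/- sqrt(D)) / (2a) = (0.151 +/- 0.895992) / (-0.39).
  z_1 = (0.151 + 0.895992) / (-0.39) = -2.6846,   |z_1| = 2.6846.
  z_2 = (0.151 - 0.895992) / (-0.39) = 1.9102,   |z_2| = 1.9102.
Moduli of all roots: 2.6846, 1.9102.
All moduli strictly greater than 1? Yes.
Verdict: Stationary.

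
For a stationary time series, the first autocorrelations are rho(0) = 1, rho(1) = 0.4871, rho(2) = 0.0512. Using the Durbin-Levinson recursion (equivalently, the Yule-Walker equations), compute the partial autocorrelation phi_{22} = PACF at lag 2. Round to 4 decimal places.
\phi_{22} = -0.2439

The PACF at lag k is phi_{kk}, the last component of the solution
to the Yule-Walker system G_k phi = r_k where
  (G_k)_{ij} = rho(|i - j|), (r_k)_i = rho(i), i,j = 1..k.
Equivalently, Durbin-Levinson gives phi_{kk} iteratively:
  phi_{11} = rho(1)
  phi_{kk} = [rho(k) - sum_{j=1..k-1} phi_{k-1,j} rho(k-j)]
            / [1 - sum_{j=1..k-1} phi_{k-1,j} rho(j)],
  phi_{k,j} = phi_{k-1,j} - phi_{kk} phi_{k-1,k-j},  j = 1..k-1.
Step k = 1:
  phi_11 = rho(1) = 0.4871.
Step k = 2:
  phi_22 = [rho(2) - phi_11 rho(1)] / [1 - phi_11 rho(1)] = [0.0512 - (0.4871)(0.4871)] / [1 - (0.4871)(0.4871)]
         = -0.18606641 / 0.76273359 = -0.2439.
Therefore phi_{22} = -0.2439.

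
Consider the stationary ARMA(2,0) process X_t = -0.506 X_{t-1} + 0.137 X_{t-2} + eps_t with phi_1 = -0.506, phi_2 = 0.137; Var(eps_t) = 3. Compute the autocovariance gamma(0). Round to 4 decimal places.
\gamma(0) = 4.6591

Multiply the model equation by X_{t-k} and take expectations. With theta_0 = psi_0 = 1 and psi_j the MA(infinity) weights, this gives
  gamma(k) - sum_i phi_i gamma(k-i) = c_k,
  c_k = sigma^2 * sum_{j=k..q} theta_j psi_{j-k}   (c_k = 0 for k > q),
using gamma(-m) = gamma(m).
Pure AR (q = 0): c_0 = sigma^2 = 3, c_k = 0 for k >= 1.
Equations for k = 0, 1, 2 (AR order 2, c_2 = 0):
  (E0) gamma(0) = phi_1 gamma(1) + phi_2 gamma(2) + c_0
  (E1) gamma(1) = phi_1 gamma(0) + phi_2 gamma(1) + c_1
  (E2) gamma(2) = phi_1 gamma(1) + phi_2 gamma(0)
From (E1): gamma(1) = A gamma(0) + B with
  A = phi_1 / (1 - phi_2) = -0.506 / 0.863 = -0.586327,   B = c_1 / (1 - phi_2) = 0 / 0.863 = 0.
Insert (E2) into (E0): gamma(0) (1 - phi_2^2) = phi_1 (1 + phi_2) gamma(1) + c_0.
  phi_1 (1 + phi_2) = (-0.506)(1.137) = -0.575322,   1 - phi_2^2 = 0.981231.
Replace gamma(1) by A gamma(0) + B and collect gamma(0):
  gamma(0) [0.981231 - (-0.575322)(-0.586327)] = c_0 = 3
  gamma(0) * 0.643904 = 3
  gamma(0) = 3 / 0.643904 = 4.659077.
Therefore gamma(0) = 4.6591 (to 4 decimal places).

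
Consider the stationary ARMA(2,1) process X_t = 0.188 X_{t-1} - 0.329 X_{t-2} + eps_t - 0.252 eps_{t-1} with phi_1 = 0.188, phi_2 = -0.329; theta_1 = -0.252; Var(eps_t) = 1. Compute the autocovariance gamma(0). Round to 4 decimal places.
\gamma(0) = 1.1354

Multiply the model equation by X_{t-k} and take expectations. With theta_0 = psi_0 = 1 and psi_j the MA(infinity) weights, this gives
  gamma(k) - sum_i phi_i gamma(k-i) = c_k,
  c_k = sigma^2 * sum_{j=k..q} theta_j psi_{j-k}   (c_k = 0 for k > q),
using gamma(-m) = gamma(m).
psi-weights needed (psi_j = theta_j + sum_i phi_i psi_{j-i}):
  psi_1 = theta_1 + phi_1 = -0.252 + (0.188) = -0.064
Right-hand sides:
  c_0 = sigma^2 (1 + theta_1 psi_1) = 1 * (1 + (-0.252)(-0.064)) = 1 * 1.016128 = 1.016128
  c_1 = sigma^2 theta_1 = 1 * (-0.252) = -0.252
  c_2 = 0
Equations for k = 0, 1, 2 (AR order 2, c_2 = 0):
  (E0) gamma(0) = phi_1 gamma(1) + phi_2 gamma(2) + c_0
  (E1) gamma(1) = phi_1 gamma(0) + phi_2 gamma(1) + c_1
  (E2) gamma(2) = phi_1 gamma(1) + phi_2 gamma(0)
From (E1): gamma(1) = A gamma(0) + B with
  A = phi_1 / (1 - phi_2) = 0.188 / 1.329 = 0.14146,   B = c_1 / (1 - phi_2) = -0.252 / 1.329 = -0.189616.
Insert (E2) into (E0): gamma(0) (1 - phi_2^2) = phi_1 (1 + phi_2) gamma(1) + c_0.
  phi_1 (1 + phi_2) = (0.188)(0.671) = 0.126148,   1 - phi_2^2 = 0.891759.
Replace gamma(1) by A gamma(0) + B and collect gamma(0):
  gamma(0) [0.891759 - (0.126148)(0.14146)] = (0.126148)(-0.189616) + 1.016128
  gamma(0) * 0.873914 = 0.992208
  gamma(0) = 0.992208 / 0.873914 = 1.135361.
Therefore gamma(0) = 1.1354 (to 4 decimal places).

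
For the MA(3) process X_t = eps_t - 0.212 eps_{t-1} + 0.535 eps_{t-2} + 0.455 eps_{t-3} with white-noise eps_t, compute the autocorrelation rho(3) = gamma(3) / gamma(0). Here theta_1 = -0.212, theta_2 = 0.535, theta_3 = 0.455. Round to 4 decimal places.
\rho(3) = 0.2958

For an MA(q) process with theta_0 = 1, the autocovariance is
  gamma(k) = sigma^2 * sum_{i=0..q-k} theta_i * theta_{i+k},
and rho(k) = gamma(k) / gamma(0). Sigma^2 cancels.
  numerator   = (1)*(0.455) = 0.455.
  denominator = (1)^2 + (-0.212)^2 + (0.535)^2 + (0.455)^2 = 1.538194.
  rho(3) = 0.455 / 1.538194 = 0.2958.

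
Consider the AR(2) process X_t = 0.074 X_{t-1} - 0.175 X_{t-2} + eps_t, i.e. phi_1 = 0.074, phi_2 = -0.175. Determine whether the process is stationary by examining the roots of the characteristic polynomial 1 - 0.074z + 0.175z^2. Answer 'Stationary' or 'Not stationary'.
\text{Stationary}

The AR(p) characteristic polynomial is P(z) = 1 - 0.074z + 0.175z^2.
Stationarity requires all roots to lie outside the unit circle, i.e. |z| > 1 for every root.
Set 1 + (-0.074) z + (0.175) z^2 = 0, i.e. a z^2 + b z + c = 0 with a = 0.175, b = -0.074, c = 1.
Discriminant D = b^2 - 4ac = (-0.074)^2 - 4*(0.175)*1 = 0.005476 - (0.7) = -0.694524.
D < 0, so the roots are the complex-conjugate pair z = (-b +/- i sqrt(-D)) / (2a) = 0.2114 +/- 2.3811i.
For a conjugate pair |z|^2 = z * conj(z) = (product of roots) = c/a = 1/(0.175) = 5.714286, so |z| = sqrt(5.714286) = 2.3905 for both roots.
Moduli of all roots: 2.3905, 2.3905.
All moduli strictly greater than 1? Yes.
Verdict: Stationary.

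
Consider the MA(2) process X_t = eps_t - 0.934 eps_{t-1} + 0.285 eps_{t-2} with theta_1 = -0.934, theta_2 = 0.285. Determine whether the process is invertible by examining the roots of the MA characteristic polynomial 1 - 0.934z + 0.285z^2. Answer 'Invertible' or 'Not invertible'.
\text{Invertible}

The MA(q) characteristic polynomial is P(z) = 1 - 0.934z + 0.285z^2.
Invertibility requires all roots to lie outside the unit circle, i.e. |z| > 1 for every root.
Set 1 + (-0.934) z + (0.285) z^2 = 0, i.e. a z^2 + b z + c = 0 with a = 0.285, b = -0.934, c = 1.
Discriminant D = b^2 - 4ac = (-0.934)^2 - 4*(0.285)*1 = 0.872356 - (1.14) = -0.267644.
D < 0, so the roots are the complex-conjugate pair z = (-b +/- i sqrt(-D)) / (2a) = 1.6386 +/- 0.9076i.
For a conjugate pair |z|^2 = z * conj(z) = (product of roots) = c/a = 1/(0.285) = 3.508772, so |z| = sqrt(3.508772) = 1.8732 for both roots.
Moduli of all roots: 1.8732, 1.8732.
All moduli strictly greater than 1? Yes.
Verdict: Invertible.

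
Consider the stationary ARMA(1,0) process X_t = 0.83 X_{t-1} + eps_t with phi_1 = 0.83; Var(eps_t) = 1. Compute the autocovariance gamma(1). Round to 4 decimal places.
\gamma(1) = 2.6680

Multiply the model equation by X_{t-k} and take expectations. With theta_0 = psi_0 = 1 and psi_j the MA(infinity) weights, this gives
  gamma(k) - sum_i phi_i gamma(k-i) = c_k,
  c_k = sigma^2 * sum_{j=k..q} theta_j psi_{j-k}   (c_k = 0 for k > q),
using gamma(-m) = gamma(m).
Pure AR (q = 0): c_0 = sigma^2 = 1, c_k = 0 for k >= 1.
Equations for k = 0 and k = 1 (AR order 1):
  gamma(0) = phi_1 gamma(1) + c_0
  gamma(1) = phi_1 gamma(0) + c_1
Substituting the second into the first: gamma(0) (1 - phi_1^2) = c_0 + phi_1 c_1, so
  gamma(0) = c_0 / (1 - phi_1^2) = 1 / (1 - (0.83)^2) = 1 / 0.3111 = 3.214401.
  gamma(1) = phi_1 gamma(0) = (0.83)(3.214401) = 2.667952.
Therefore gamma(1) = 2.6680 (to 4 decimal places).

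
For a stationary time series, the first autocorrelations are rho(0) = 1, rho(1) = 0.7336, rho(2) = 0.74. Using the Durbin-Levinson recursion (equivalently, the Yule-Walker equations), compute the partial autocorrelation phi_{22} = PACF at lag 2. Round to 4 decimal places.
\phi_{22} = 0.4370

The PACF at lag k is phi_{kk}, the last component of the solution
to the Yule-Walker system G_k phi = r_k where
  (G_k)_{ij} = rho(|i - j|), (r_k)_i = rho(i), i,j = 1..k.
Equivalently, Durbin-Levinson gives phi_{kk} iteratively:
  phi_{11} = rho(1)
  phi_{kk} = [rho(k) - sum_{j=1..k-1} phi_{k-1,j} rho(k-j)]
            / [1 - sum_{j=1..k-1} phi_{k-1,j} rho(j)],
  phi_{k,j} = phi_{k-1,j} - phi_{kk} phi_{k-1,k-j},  j = 1..k-1.
Step k = 1:
  phi_11 = rho(1) = 0.7336.
Step k = 2:
  phi_22 = [rho(2) - phi_11 rho(1)] / [1 - phi_11 rho(1)] = [0.74 - (0.7336)(0.7336)] / [1 - (0.7336)(0.7336)]
         = 0.20183104 / 0.46183104 = 0.437.
Therefore phi_{22} = 0.4370.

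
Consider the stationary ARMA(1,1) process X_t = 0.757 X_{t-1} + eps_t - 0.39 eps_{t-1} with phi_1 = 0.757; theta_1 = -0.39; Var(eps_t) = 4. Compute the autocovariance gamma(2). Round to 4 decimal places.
\gamma(2) = 1.8344

Multiply the model equation by X_{t-k} and take expectations. With theta_0 = psi_0 = 1 and psi_j the MA(infinity) weights, this gives
  gamma(k) - sum_i phi_i gamma(k-i) = c_k,
  c_k = sigma^2 * sum_{j=k..q} theta_j psi_{j-k}   (c_k = 0 for k > q),
using gamma(-m) = gamma(m).
psi-weights needed (psi_j = theta_j + sum_i phi_i psi_{j-i}):
  psi_1 = theta_1 + phi_1 = -0.39 + (0.757) = 0.367
Right-hand sides:
  c_0 = sigma^2 (1 + theta_1 psi_1) = 4 * (1 + (-0.39)(0.367)) = 4 * 0.85687 = 3.42748
  c_1 = sigma^2 theta_1 = 4 * (-0.39) = -1.56
  c_2 = 0
Equations for k = 0 and k = 1 (AR order 1):
  gamma(0) = phi_1 gamma(1) + c_0
  gamma(1) = phi_1 gamma(0) + c_1
Substituting the second into the first: gamma(0) (1 - phi_1^2) = c_0 + phi_1 c_1, so
  gamma(0) = (c_0 + phi_1 c_1) / (1 - phi_1^2) = (3.42748 + (0.757)(-1.56)) / (1 - (0.757)^2) = 2.24656 / 0.426951 = 5.261868.
  gamma(1) = phi_1 gamma(0) + c_1 = (0.757)(5.261868) + (-1.56) = 2.423234.
For k = 2 (> q): gamma(2) = phi_1 gamma(1) = (0.757)(2.423234) = 1.834388.
Therefore gamma(2) = 1.8344 (to 4 decimal places).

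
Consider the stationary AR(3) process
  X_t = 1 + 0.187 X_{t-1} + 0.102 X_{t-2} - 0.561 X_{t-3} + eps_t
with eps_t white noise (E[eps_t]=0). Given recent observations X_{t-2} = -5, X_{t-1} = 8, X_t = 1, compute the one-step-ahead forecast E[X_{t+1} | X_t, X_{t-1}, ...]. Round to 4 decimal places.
E[X_{t+1} \mid \mathcal F_t] = 4.8080

For an AR(p) model X_t = c + sum_i phi_i X_{t-i} + eps_t, the
one-step-ahead conditional mean is
  E[X_{t+1} | X_t, ...] = c + sum_i phi_i X_{t+1-i}.
Substitute known values:
  E[X_{t+1} | ...] = 1 + (0.187) * (1) + (0.102) * (8) + (-0.561) * (-5)
                   = 4.8080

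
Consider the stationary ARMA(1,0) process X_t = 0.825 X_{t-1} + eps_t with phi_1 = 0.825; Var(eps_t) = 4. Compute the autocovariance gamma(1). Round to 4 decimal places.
\gamma(1) = 10.3327

Multiply the model equation by X_{t-k} and take expectations. With theta_0 = psi_0 = 1 and psi_j the MA(infinity) weights, this gives
  gamma(k) - sum_i phi_i gamma(k-i) = c_k,
  c_k = sigma^2 * sum_{j=k..q} theta_j psi_{j-k}   (c_k = 0 for k > q),
using gamma(-m) = gamma(m).
Pure AR (q = 0): c_0 = sigma^2 = 4, c_k = 0 for k >= 1.
Equations for k = 0 and k = 1 (AR order 1):
  gamma(0) = phi_1 gamma(1) + c_0
  gamma(1) = phi_1 gamma(0) + c_1
Substituting the second into the first: gamma(0) (1 - phi_1^2) = c_0 + phi_1 c_1, so
  gamma(0) = c_0 / (1 - phi_1^2) = 4 / (1 - (0.825)^2) = 4 / 0.319375 = 12.524462.
  gamma(1) = phi_1 gamma(0) = (0.825)(12.524462) = 10.332681.
Therefore gamma(1) = 10.3327 (to 4 decimal places).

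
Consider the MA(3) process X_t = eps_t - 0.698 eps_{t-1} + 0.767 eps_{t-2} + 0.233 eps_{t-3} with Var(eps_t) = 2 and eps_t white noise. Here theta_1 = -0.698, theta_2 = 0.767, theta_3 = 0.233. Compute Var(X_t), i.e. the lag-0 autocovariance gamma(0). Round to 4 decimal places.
\gamma(0) = 4.2596

For an MA(q) process X_t = eps_t + sum_i theta_i eps_{t-i} with
Var(eps_t) = sigma^2, the variance is
  gamma(0) = sigma^2 * (1 + sum_i theta_i^2).
  sum_i theta_i^2 = (-0.698)^2 + (0.767)^2 + (0.233)^2 = 0.487204 + 0.588289 + 0.054289 = 1.129782.
  gamma(0) = 2 * (1 + 1.129782) = 2 * 2.129782 = 4.259564, which rounds to 4.2596.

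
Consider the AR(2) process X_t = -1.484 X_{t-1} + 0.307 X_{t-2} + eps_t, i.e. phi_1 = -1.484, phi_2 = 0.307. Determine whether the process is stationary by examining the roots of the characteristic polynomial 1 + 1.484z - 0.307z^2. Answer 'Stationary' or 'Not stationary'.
\text{Not stationary}

The AR(p) characteristic polynomial is P(z) = 1 + 1.484z - 0.307z^2.
Stationarity requires all roots to lie outside the unit circle, i.e. |z| > 1 for every root.
Set 1 + (1.484) z + (-0.307) z^2 = 0, i.e. a z^2 + b z + c = 0 with a = -0.307, b = 1.484, c = 1.
Discriminant D = b^2 - 4ac = (1.484)^2 - 4*(-0.307)*1 = 2.202256 - (-1.228) = 3.430256.
D >= 0, so the roots are real: z = (-b +/- sqrt(D)) / (2a) = (-1.484 +/- 1.852095) / (-0.614).
  z_1 = (-1.484 + 1.852095) / (-0.614) = -0.5995,   |z_1| = 0.5995.
  z_2 = (-1.484 - 1.852095) / (-0.614) = 5.4334,   |z_2| = 5.4334.
Moduli of all roots: 0.5995, 5.4334.
All moduli strictly greater than 1? No.
Verdict: Not stationary.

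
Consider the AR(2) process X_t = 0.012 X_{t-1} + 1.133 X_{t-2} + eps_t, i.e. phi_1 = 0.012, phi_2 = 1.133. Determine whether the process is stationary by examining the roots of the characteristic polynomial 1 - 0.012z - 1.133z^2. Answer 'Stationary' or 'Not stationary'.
\text{Not stationary}

The AR(p) characteristic polynomial is P(z) = 1 - 0.012z - 1.133z^2.
Stationarity requires all roots to lie outside the unit circle, i.e. |z| > 1 for every root.
Set 1 + (-0.012) z + (-1.133) z^2 = 0, i.e. a z^2 + b z + c = 0 with a = -1.133, b = -0.012, c = 1.
Discriminant D = b^2 - 4ac = (-0.012)^2 - 4*(-1.133)*1 = 0.000144 - (-4.532) = 4.532144.
D >= 0, so the roots are real: z = (-b +/- sqrt(D)) / (2a) = (0.012 +/- 2.128883) / (-2.266).
  z_1 = (0.012 + 2.128883) / (-2.266) = -0.9448,   |z_1| = 0.9448.
  z_2 = (0.012 - 2.128883) / (-2.266) = 0.9342,   |z_2| = 0.9342.
Moduli of all roots: 0.9448, 0.9342.
All moduli strictly greater than 1? No.
Verdict: Not stationary.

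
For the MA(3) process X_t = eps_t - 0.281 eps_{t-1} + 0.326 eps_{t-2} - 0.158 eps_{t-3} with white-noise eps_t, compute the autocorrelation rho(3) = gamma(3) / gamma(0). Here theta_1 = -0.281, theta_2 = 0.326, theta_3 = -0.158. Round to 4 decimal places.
\rho(3) = -0.1306

For an MA(q) process with theta_0 = 1, the autocovariance is
  gamma(k) = sigma^2 * sum_{i=0..q-k} theta_i * theta_{i+k},
and rho(k) = gamma(k) / gamma(0). Sigma^2 cancels.
  numerator   = (1)*(-0.158) = -0.158.
  denominator = (1)^2 + (-0.281)^2 + (0.326)^2 + (-0.158)^2 = 1.210201.
  rho(3) = -0.158 / 1.210201 = -0.1306.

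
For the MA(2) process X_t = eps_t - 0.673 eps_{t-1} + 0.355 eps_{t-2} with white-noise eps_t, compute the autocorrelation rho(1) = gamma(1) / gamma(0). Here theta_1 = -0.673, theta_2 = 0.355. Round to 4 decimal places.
\rho(1) = -0.5775

For an MA(q) process with theta_0 = 1, the autocovariance is
  gamma(k) = sigma^2 * sum_{i=0..q-k} theta_i * theta_{i+k},
and rho(k) = gamma(k) / gamma(0). Sigma^2 cancels.
  numerator   = (1)*(-0.673) + (-0.673)*(0.355) = -0.911915.
  denominator = (1)^2 + (-0.673)^2 + (0.355)^2 = 1.578954.
  rho(1) = -0.911915 / 1.578954 = -0.5775.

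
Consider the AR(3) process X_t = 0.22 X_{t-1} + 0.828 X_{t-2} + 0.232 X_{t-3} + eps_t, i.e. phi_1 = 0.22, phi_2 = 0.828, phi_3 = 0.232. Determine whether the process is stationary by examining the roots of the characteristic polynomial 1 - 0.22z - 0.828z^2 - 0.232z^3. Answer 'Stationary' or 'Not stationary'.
\text{Not stationary}

The AR(p) characteristic polynomial is P(z) = 1 - 0.22z - 0.828z^2 - 0.232z^3.
Stationarity requires all roots to lie outside the unit circle, i.e. |z| > 1 for every root.
Degree 3: look for a simple real root z0 first, then factor out (1 - z/z0) and solve the remaining quadratic.
Testing z0 = -2.5: P(-2.5) = 1 + (-0.22)(-2.5) + (-0.828)(-2.5)^2 + (-0.232)(-2.5)^3
  = 1 + (0.55) + (-5.175) + (3.625) = 0.  So z_0 = -2.5 is a root, |z_0| = 2.5.
Divide out the factor (1 + 0.4 z) = (1 - z/z0) (since 1/z0 = -0.4):
  P(z) = (1 + 0.4 z)(1 + (-0.62) z + (-0.58) z^2)
  [check: z-coef -0.62 - (-0.4) = -0.22; z^2-coef -0.58 - (-0.4)(-0.62) = -0.828; z^3-coef -(-0.4)(-0.58) = -0.232.]
Remaining roots from the quadratic factor 1 + (-0.62) z + (-0.58) z^2:
  Set 1 + (-0.62) z + (-0.58) z^2 = 0, i.e. a z^2 + b z + c = 0 with a = -0.58, b = -0.62, c = 1.
  Discriminant D = b^2 - 4ac = (-0.62)^2 - 4*(-0.58)*1 = 0.3844 - (-2.32) = 2.7044.
  D >= 0, so the roots are real: z = (-b +/- sqrt(D)) / (2a) = (0.62 +/- 1.644506) / (-1.16).
    z_1 = (0.62 + 1.644506) / (-1.16) = -1.9522,   |z_1| = 1.9522.
    z_2 = (0.62 - 1.644506) / (-1.16) = 0.8832,   |z_2| = 0.8832.
Moduli of all roots: 2.5000, 1.9522, 0.8832.
All moduli strictly greater than 1? No.
Verdict: Not stationary.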